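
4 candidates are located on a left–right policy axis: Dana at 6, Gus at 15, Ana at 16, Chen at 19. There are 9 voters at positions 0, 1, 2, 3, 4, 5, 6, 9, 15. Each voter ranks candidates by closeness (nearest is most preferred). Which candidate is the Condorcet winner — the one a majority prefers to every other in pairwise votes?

With single-peaked preferences on a line, the Condorcet winner is the candidate closest to the median voter.
The median voter (position 4) is closest to Dana at 6.
Check: Dana vs Gus — voters closer to Dana: 8 of 9.

Dana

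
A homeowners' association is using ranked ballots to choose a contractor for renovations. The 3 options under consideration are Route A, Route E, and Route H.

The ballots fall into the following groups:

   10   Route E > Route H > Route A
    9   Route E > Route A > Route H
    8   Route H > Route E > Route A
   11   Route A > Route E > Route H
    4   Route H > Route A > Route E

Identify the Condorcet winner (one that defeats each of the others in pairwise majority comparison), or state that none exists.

Head-to-head results (42 voters total):
Route A vs Route E: Route E wins 27–15.
Route A vs Route H: Route H wins 22–20.
Route E vs Route H: Route E wins 30–12.
Route E beats each rival — Route A (27–15), Route H (30–12) — so Route E is the Condorcet winner.

Route E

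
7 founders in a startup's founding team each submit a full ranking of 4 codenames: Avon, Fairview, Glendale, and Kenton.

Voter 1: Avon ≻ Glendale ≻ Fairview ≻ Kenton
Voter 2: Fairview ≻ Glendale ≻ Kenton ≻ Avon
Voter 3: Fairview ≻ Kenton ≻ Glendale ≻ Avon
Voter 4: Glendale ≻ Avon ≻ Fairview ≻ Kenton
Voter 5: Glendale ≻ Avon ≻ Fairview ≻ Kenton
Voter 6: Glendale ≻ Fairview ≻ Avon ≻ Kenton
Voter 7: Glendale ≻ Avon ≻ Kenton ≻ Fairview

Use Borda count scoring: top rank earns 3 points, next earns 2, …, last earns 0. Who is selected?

Glendale

Borda scores:
  Avon: 3 + 0 + 0 + 2 + 2 + 1 + 2 = 10
  Fairview: 1 + 3 + 3 + 1 + 1 + 2 + 0 = 11
  Glendale: 2 + 2 + 1 + 3 + 3 + 3 + 3 = 17
  Kenton: 0 + 1 + 2 + 0 + 0 + 0 + 1 = 4
Glendale has the highest total.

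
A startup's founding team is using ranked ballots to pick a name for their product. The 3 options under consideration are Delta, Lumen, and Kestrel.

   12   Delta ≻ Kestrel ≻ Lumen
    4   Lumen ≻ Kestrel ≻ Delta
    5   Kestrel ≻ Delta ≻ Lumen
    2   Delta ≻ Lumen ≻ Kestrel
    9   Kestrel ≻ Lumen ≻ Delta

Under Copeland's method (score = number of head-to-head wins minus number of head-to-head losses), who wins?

Kestrel

Pairwise results:
  Delta vs Lumen: Delta wins 19–13.
  Delta vs Kestrel: Kestrel wins 18–14.
  Lumen vs Kestrel: Kestrel wins 26–6.
Copeland scores (wins − losses):
  Delta: 1 − 1 = 0
  Lumen: 0 − 2 = -2
  Kestrel: 2 − 0 = 2
Kestrel has the best Copeland score.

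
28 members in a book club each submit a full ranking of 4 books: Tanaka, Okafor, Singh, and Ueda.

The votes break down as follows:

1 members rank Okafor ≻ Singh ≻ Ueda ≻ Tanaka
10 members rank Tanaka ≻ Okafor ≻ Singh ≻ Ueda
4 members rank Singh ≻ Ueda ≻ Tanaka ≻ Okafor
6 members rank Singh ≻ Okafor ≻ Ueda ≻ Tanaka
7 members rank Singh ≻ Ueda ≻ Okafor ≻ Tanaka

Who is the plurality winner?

Singh

First-place vote totals:
  Tanaka: 10
  Okafor: 1
  Singh: 17
  Ueda: 0
Singh has the most first-place votes.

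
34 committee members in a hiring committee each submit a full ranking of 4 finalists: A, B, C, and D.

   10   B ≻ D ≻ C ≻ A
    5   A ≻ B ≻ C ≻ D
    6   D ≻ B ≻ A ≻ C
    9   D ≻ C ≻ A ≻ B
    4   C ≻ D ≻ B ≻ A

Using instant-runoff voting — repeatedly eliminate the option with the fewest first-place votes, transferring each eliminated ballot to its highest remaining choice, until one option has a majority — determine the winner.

Round 1: D 15, B 10, A 5, C 4. C has the fewest and is eliminated.
Round 2: D 19, B 10, A 5. D has a majority.

D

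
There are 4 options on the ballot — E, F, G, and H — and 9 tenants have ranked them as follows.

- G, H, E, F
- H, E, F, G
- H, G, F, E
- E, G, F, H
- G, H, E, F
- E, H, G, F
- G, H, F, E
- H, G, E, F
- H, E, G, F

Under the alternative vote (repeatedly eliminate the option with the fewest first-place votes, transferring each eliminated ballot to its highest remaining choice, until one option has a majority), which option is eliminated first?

F

Round 1: H 4, G 3, E 2, F 0. F has the fewest and is eliminated.
Round 2: H 4, G 3, E 2. E has the fewest and is eliminated.
Round 3: H 5, G 4. H has a majority.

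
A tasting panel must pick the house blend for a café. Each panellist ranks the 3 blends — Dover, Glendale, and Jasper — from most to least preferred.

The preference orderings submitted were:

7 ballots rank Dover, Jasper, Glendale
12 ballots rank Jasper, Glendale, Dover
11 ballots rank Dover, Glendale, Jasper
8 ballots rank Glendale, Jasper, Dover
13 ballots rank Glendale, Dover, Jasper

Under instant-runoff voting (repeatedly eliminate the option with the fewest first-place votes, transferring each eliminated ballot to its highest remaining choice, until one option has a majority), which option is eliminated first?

Round 1: Glendale 21, Dover 18, Jasper 12. Jasper has the fewest and is eliminated.
Round 2: Glendale 33, Dover 18. Glendale has a majority.

Jasper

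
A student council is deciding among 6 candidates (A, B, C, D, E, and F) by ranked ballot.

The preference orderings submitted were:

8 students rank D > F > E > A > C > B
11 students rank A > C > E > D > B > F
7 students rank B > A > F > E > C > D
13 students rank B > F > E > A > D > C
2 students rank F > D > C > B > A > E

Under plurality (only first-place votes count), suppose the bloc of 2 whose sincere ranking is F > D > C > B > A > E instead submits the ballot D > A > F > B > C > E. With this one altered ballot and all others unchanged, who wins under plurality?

First-place totals with the altered ballot: A 11, B 20, C 0, D 10, E 0, F 0.
The winner is unchanged: still B.

B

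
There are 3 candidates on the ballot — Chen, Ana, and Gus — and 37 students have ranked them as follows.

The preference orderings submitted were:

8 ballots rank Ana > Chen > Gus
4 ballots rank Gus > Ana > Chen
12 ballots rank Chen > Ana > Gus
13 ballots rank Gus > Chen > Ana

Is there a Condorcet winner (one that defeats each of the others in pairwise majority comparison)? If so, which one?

Chen

Head-to-head results (37 voters total):
Chen vs Ana: Chen wins 25–12.
Chen vs Gus: Chen wins 20–17.
Ana vs Gus: Ana wins 20–17.
Chen beats each rival — Ana (25–12), Gus (20–17) — so Chen is the Condorcet winner.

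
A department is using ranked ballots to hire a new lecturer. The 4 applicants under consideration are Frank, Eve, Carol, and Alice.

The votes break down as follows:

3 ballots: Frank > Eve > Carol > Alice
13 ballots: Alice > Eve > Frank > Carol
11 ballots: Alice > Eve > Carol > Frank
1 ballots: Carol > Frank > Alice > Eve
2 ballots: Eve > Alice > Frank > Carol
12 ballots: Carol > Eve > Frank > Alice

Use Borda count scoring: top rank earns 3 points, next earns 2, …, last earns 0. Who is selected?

Borda scores:
  Frank: 3·3 + 13·1 + 11·0 + 2 + 2·1 + 12·1 = 38
  Eve: 3·2 + 13·2 + 11·2 + 0 + 2·3 + 12·2 = 84
  Carol: 3·1 + 13·0 + 11·1 + 3 + 2·0 + 12·3 = 53
  Alice: 3·0 + 13·3 + 11·3 + 1 + 2·2 + 12·0 = 77
Eve has the highest total.

Eve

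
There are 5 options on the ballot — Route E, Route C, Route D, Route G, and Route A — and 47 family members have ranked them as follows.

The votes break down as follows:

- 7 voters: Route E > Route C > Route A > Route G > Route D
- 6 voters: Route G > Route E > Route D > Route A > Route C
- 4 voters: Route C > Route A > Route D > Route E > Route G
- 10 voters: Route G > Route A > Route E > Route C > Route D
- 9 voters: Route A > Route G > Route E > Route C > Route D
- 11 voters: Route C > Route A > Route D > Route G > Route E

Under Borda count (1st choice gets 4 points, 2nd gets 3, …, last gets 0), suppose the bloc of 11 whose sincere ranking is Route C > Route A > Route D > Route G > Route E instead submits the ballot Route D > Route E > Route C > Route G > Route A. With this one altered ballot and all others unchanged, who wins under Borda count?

Borda totals with the altered ballot: Route E 121, Route C 78, Route D 64, Route G 109, Route A 98.
The switch changes the winner from Route A to Route E.

Route E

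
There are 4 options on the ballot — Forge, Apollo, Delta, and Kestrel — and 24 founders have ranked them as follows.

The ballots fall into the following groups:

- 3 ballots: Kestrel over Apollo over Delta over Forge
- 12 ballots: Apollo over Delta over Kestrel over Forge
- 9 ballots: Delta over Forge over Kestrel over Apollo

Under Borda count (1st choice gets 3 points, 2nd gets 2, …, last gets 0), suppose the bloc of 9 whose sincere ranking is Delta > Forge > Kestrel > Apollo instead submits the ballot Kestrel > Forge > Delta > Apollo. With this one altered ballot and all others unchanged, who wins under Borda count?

Kestrel

Borda totals with the altered ballot: Forge 18, Apollo 42, Delta 36, Kestrel 48.
The switch changes the winner from Delta to Kestrel.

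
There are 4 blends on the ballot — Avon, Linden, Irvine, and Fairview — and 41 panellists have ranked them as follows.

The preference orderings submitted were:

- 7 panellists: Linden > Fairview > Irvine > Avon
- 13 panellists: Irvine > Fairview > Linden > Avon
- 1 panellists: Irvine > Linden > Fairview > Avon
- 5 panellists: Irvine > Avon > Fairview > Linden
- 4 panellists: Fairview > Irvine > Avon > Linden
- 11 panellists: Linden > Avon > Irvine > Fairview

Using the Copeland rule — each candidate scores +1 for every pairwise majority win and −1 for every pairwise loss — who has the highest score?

Irvine

Pairwise results:
  Avon vs Linden: Linden wins 32–9.
  Avon vs Irvine: Irvine wins 30–11.
  Avon vs Fairview: Fairview wins 25–16.
  Linden vs Irvine: Irvine wins 23–18.
  Linden vs Fairview: Fairview wins 22–19.
  Irvine vs Fairview: Irvine wins 30–11.
Copeland scores (wins − losses):
  Avon: 0 − 3 = -3
  Linden: 1 − 2 = -1
  Irvine: 3 − 0 = 3
  Fairview: 2 − 1 = 1
Irvine has the best Copeland score.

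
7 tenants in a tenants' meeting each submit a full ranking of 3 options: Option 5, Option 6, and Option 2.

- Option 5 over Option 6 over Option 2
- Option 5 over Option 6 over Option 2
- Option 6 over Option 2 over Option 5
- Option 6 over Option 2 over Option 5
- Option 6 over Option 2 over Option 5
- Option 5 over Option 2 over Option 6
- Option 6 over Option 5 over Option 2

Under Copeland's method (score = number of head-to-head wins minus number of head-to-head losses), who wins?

Option 6

Pairwise results:
  Option 5 vs Option 6: Option 6 wins 4–3.
  Option 5 vs Option 2: Option 5 wins 4–3.
  Option 6 vs Option 2: Option 6 wins 6–1.
Copeland scores (wins − losses):
  Option 5: 1 − 1 = 0
  Option 6: 2 − 0 = 2
  Option 2: 0 − 2 = -2
Option 6 has the best Copeland score.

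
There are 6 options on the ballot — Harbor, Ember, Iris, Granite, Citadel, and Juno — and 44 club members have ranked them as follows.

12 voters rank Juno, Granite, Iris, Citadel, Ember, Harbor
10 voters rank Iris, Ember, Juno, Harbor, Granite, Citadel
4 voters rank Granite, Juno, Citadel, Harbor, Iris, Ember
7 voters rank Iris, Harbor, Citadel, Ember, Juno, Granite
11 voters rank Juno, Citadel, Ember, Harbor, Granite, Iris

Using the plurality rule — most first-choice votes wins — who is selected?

Juno

First-place vote totals:
  Harbor: 0
  Ember: 0
  Iris: 17
  Granite: 4
  Citadel: 0
  Juno: 23
Juno has the most first-place votes.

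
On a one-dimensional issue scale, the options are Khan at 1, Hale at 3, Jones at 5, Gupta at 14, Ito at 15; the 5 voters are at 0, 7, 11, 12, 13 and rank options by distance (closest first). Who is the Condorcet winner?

With single-peaked preferences on a line, the Condorcet winner is the candidate closest to the median voter.
The median voter (position 11) is closest to Gupta at 14.
Check: Gupta vs Jones — voters closer to Gupta: 3 of 5.

Gupta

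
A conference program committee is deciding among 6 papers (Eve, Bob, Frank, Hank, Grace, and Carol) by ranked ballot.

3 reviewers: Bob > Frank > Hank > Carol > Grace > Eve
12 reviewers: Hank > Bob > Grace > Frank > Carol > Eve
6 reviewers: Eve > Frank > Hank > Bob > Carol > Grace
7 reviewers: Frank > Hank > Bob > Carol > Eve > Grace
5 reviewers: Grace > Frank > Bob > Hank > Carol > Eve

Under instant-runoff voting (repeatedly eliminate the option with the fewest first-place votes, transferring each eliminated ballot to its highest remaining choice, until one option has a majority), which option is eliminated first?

Round 1: Hank 12, Frank 7, Eve 6, Grace 5, Bob 3, Carol 0. Carol has the fewest and is eliminated.
Round 2: Hank 12, Frank 7, Eve 6, Grace 5, Bob 3. Bob has the fewest and is eliminated.
Round 3: Hank 12, Frank 10, Eve 6, Grace 5. Grace has the fewest and is eliminated.
Round 4: Frank 15, Hank 12, Eve 6. Eve has the fewest and is eliminated.
Round 5: Frank 21, Hank 12. Frank has a majority.

Carol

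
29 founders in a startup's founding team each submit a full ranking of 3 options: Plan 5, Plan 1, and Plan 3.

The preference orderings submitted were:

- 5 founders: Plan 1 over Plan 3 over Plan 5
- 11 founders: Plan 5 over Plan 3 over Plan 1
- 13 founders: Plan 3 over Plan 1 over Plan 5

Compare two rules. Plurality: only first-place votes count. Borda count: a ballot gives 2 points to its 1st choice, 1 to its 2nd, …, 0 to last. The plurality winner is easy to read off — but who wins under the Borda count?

Plan 3

Plurality first-place counts: Plan 5 11, Plan 1 5, Plan 3 13 → Plan 3.
Borda totals: Plan 5 22, Plan 1 23, Plan 3 42 → Plan 3.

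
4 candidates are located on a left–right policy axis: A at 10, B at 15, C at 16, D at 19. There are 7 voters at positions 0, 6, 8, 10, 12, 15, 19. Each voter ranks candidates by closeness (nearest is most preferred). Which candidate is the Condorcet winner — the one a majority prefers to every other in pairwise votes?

With single-peaked preferences on a line, the Condorcet winner is the candidate closest to the median voter.
The median voter (position 10) is closest to A at 10.
Check: A vs C — voters closer to A: 5 of 7.

A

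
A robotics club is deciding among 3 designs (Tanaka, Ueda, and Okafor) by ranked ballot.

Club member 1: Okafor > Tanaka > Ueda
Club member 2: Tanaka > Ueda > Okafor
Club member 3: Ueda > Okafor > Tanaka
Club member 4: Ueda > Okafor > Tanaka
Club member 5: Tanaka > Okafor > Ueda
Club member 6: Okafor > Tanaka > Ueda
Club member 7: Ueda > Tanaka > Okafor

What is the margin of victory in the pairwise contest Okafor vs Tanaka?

Ballots ranking Okafor above Tanaka: 4.
Ballots ranking Tanaka above Okafor: 3.
Okafor wins 4–3, a margin of 1.

1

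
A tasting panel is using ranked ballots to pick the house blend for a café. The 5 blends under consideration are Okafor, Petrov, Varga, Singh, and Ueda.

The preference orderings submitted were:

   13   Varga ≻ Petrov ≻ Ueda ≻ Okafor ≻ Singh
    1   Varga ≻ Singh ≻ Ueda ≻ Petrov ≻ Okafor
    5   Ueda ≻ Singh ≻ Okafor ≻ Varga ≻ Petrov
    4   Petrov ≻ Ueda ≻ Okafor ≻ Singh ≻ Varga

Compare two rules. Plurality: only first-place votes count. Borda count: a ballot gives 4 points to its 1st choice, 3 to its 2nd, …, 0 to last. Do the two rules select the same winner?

Plurality first-place counts: Okafor 0, Petrov 4, Varga 14, Singh 0, Ueda 5 → Varga.
Borda totals: Okafor 31, Petrov 56, Varga 61, Singh 22, Ueda 60 → Varga.
The two rules agree on Varga.

Yes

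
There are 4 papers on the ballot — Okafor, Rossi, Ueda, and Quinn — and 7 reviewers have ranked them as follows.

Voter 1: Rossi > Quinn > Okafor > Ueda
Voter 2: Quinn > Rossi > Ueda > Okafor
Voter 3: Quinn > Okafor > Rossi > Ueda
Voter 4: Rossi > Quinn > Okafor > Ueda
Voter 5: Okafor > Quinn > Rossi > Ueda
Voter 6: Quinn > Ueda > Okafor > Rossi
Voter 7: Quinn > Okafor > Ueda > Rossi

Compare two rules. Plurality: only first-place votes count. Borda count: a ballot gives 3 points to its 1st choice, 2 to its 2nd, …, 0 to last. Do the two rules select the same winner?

Plurality first-place counts: Okafor 1, Rossi 2, Ueda 0, Quinn 4 → Quinn.
Borda totals: Okafor 10, Rossi 10, Ueda 4, Quinn 18 → Quinn.
The two rules agree on Quinn.

Yes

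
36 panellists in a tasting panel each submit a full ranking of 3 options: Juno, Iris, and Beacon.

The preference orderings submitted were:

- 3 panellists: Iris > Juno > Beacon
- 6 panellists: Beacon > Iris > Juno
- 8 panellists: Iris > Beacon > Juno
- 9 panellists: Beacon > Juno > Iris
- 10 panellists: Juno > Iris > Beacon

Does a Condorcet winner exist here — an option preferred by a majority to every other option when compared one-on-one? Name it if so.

There is no Condorcet winner

Head-to-head results (36 voters total):
Juno vs Iris: Juno wins 19–17.
Juno vs Beacon: Beacon wins 23–13.
Iris vs Beacon: Iris wins 21–15.
No candidate beats all others: Juno beats Iris beats Beacon beats Juno, a majority cycle.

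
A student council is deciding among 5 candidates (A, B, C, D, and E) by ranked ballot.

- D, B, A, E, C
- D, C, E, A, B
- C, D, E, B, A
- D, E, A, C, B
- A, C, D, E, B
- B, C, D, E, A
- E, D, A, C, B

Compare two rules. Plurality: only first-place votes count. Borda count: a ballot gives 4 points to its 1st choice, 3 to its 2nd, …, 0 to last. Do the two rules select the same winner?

Plurality first-place counts: A 1, B 1, C 1, D 3, E 1 → D.
Borda totals: A 11, B 8, C 15, D 22, E 14 → D.
The two rules agree on D.

Yes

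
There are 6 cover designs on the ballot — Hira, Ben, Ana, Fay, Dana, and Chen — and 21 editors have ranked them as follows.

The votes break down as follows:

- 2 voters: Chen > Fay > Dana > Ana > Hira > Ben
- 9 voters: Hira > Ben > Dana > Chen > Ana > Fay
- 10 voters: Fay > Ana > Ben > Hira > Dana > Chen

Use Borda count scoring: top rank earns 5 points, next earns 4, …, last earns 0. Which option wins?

Borda scores:
  Hira: 2·1 + 9·5 + 10·2 = 67
  Ben: 2·0 + 9·4 + 10·3 = 66
  Ana: 2·2 + 9·1 + 10·4 = 53
  Fay: 2·4 + 9·0 + 10·5 = 58
  Dana: 2·3 + 9·3 + 10·1 = 43
  Chen: 2·5 + 9·2 + 10·0 = 28
Hira has the highest total.

Hira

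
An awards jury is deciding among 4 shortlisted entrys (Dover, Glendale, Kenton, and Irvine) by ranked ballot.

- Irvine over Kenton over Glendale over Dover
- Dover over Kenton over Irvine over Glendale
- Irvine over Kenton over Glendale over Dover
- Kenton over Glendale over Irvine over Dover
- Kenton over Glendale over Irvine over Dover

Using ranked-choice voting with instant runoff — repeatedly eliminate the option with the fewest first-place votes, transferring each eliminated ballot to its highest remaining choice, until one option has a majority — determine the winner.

Kenton

Round 1: Kenton 2, Irvine 2, Dover 1, Glendale 0. Glendale has the fewest and is eliminated.
Round 2: Kenton 2, Irvine 2, Dover 1. Dover has the fewest and is eliminated.
Round 3: Kenton 3, Irvine 2. Kenton has a majority.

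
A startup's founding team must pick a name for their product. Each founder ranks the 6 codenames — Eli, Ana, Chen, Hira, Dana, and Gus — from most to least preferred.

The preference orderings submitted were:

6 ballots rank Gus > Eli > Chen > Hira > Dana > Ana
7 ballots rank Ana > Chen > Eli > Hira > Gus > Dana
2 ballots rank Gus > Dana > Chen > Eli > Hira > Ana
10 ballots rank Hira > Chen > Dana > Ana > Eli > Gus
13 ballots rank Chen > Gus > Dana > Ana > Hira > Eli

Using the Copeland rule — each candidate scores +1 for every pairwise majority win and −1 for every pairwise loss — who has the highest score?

Pairwise results:
  Eli vs Ana: Ana wins 30–8.
  Eli vs Chen: Chen wins 32–6.
  Eli vs Hira: Hira wins 23–15.
  Eli vs Dana: Dana wins 25–13.
  Eli vs Gus: Gus wins 21–17.
  Ana vs Chen: Chen wins 31–7.
  Ana vs Hira: Ana wins 20–18.
  Ana vs Dana: Dana wins 31–7.
  Ana vs Gus: Gus wins 21–17.
  Chen vs Hira: Chen wins 28–10.
  Chen vs Dana: Chen wins 36–2.
  Chen vs Gus: Chen wins 30–8.
  Hira vs Dana: Hira wins 23–15.
  Hira vs Gus: Gus wins 21–17.
  Dana vs Gus: Gus wins 28–10.
Copeland scores (wins − losses):
  Eli: 0 − 5 = -5
  Ana: 2 − 3 = -1
  Chen: 5 − 0 = 5
  Hira: 2 − 3 = -1
  Dana: 2 − 3 = -1
  Gus: 4 − 1 = 3
Chen has the best Copeland score.

Chen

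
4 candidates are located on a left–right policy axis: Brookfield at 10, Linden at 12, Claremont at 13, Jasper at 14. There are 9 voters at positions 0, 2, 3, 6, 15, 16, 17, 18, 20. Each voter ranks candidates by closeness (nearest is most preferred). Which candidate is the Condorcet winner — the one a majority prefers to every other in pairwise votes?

Jasper

With single-peaked preferences on a line, the Condorcet winner is the candidate closest to the median voter.
The median voter (position 15) is closest to Jasper at 14.
Check: Jasper vs Brookfield — voters closer to Jasper: 5 of 9.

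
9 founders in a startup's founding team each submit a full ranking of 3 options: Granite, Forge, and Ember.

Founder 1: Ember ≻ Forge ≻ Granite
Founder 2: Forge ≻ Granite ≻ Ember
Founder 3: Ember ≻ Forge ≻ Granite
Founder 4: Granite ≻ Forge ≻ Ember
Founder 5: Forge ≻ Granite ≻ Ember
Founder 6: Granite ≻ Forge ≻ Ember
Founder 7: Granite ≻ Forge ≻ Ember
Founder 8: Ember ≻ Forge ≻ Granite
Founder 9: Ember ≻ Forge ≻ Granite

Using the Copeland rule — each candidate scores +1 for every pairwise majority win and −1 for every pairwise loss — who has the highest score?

Forge

Pairwise results:
  Granite vs Forge: Forge wins 6–3.
  Granite vs Ember: Granite wins 5–4.
  Forge vs Ember: Forge wins 5–4.
Copeland scores (wins − losses):
  Granite: 1 − 1 = 0
  Forge: 2 − 0 = 2
  Ember: 0 − 2 = -2
Forge has the best Copeland score.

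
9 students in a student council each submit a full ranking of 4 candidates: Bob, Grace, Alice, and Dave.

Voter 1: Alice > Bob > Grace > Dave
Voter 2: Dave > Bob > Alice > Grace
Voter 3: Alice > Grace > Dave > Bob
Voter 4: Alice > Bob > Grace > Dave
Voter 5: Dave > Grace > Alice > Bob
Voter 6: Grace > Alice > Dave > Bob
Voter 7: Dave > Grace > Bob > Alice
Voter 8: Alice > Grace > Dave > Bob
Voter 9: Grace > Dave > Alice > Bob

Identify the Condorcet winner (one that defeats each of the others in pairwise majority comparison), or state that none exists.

Head-to-head results (9 voters total):
Bob vs Grace: Grace wins 6–3.
Bob vs Alice: Alice wins 7–2.
Bob vs Dave: Dave wins 7–2.
Grace vs Alice: Alice wins 5–4.
Grace vs Dave: Grace wins 6–3.
Alice vs Dave: Alice wins 5–4.
Alice beats each rival — Bob (7–2), Grace (5–4), Dave (5–4) — so Alice is the Condorcet winner.

Alice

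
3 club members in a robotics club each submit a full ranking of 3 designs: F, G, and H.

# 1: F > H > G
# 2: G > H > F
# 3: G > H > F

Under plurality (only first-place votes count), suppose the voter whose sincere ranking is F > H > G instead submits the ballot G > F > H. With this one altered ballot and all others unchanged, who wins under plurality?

G

First-place totals with the altered ballot: F 0, G 3, H 0.
The winner is unchanged: still G.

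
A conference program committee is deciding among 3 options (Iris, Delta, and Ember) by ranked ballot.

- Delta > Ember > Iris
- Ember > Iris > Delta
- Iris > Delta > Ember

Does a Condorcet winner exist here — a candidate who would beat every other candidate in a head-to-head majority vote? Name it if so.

Head-to-head results (3 voters total):
Iris vs Delta: Iris wins 2–1.
Iris vs Ember: Ember wins 2–1.
Delta vs Ember: Delta wins 2–1.
No candidate beats all others: Iris beats Delta beats Ember beats Iris, a majority cycle.

None — there is no Condorcet winner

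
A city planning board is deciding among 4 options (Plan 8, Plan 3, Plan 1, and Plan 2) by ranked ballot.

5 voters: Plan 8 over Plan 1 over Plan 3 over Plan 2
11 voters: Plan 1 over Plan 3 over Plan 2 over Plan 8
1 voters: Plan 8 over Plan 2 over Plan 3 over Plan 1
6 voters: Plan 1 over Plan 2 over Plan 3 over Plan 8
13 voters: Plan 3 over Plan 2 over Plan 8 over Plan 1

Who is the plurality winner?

First-place vote totals:
  Plan 8: 6
  Plan 3: 13
  Plan 1: 17
  Plan 2: 0
Plan 1 has the most first-place votes.

Plan 1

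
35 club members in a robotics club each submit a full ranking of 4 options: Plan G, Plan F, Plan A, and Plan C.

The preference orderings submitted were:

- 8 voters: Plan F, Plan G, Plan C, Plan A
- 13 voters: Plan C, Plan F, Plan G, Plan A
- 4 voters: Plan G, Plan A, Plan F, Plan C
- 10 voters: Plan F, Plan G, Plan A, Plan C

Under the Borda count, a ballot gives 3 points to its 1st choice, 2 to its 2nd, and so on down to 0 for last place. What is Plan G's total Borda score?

Borda scores:
  Plan G: 8·2 + 13·1 + 4·3 + 10·2 = 61
  Plan F: 8·3 + 13·2 + 4·1 + 10·3 = 84
  Plan A: 8·0 + 13·0 + 4·2 + 10·1 = 18
  Plan C: 8·1 + 13·3 + 4·0 + 10·0 = 47

61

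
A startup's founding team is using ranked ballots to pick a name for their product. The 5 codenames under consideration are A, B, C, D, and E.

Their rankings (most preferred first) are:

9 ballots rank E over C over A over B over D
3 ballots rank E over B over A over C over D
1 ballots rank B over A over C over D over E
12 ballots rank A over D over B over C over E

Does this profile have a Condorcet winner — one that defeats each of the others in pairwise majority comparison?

Yes

Head-to-head results (25 voters total):
A vs B: A wins 21–4.
A vs C: A wins 16–9.
A vs D: A wins 25–0.
A vs E: A wins 13–12.
B vs C: B wins 16–9.
B vs D: B wins 13–12.
B vs E: B wins 13–12.
C vs D: C wins 13–12.
C vs E: C wins 13–12.
D vs E: D wins 13–12.
A beats each rival — B (21–4), C (16–9), D (25–0), E (13–12) — so A is the Condorcet winner.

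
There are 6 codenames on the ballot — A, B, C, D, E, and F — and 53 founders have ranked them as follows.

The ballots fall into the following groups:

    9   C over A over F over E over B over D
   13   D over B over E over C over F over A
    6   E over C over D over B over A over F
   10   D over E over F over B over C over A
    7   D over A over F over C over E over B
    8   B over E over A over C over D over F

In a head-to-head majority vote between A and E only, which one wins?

Ballots ranking A above E: 9+7 = 16.
Ballots ranking E above A: 13+6+10+8 = 37.
E wins the head-to-head, 37–16.

E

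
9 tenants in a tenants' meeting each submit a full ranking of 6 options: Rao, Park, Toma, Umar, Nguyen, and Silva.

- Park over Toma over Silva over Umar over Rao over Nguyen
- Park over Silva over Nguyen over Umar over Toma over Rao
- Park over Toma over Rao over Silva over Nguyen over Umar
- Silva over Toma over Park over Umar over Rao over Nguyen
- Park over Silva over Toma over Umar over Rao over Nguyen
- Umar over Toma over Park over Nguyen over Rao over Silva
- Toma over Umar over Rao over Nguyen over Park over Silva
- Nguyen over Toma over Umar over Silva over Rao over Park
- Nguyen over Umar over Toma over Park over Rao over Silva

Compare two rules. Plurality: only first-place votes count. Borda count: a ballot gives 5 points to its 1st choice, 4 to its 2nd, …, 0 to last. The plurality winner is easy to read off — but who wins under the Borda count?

Toma

Plurality first-place counts: Rao 0, Park 4, Toma 1, Umar 1, Nguyen 2, Silva 1 → Park.
Borda totals: Rao 12, Park 29, Toma 32, Umar 24, Nguyen 18, Silva 20 → Toma.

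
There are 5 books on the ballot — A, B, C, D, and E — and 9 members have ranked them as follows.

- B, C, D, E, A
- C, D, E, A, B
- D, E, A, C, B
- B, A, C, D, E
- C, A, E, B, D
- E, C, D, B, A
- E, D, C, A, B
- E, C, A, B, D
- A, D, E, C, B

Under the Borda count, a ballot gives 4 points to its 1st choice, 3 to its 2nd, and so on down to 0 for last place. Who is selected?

C

Borda scores:
  A: 0 + 1 + 2 + 3 + 3 + 0 + 1 + 2 + 4 = 16
  B: 4 + 0 + 0 + 4 + 1 + 1 + 0 + 1 + 0 = 11
  C: 3 + 4 + 1 + 2 + 4 + 3 + 2 + 3 + 1 = 23
  D: 2 + 3 + 4 + 1 + 0 + 2 + 3 + 0 + 3 = 18
  E: 1 + 2 + 3 + 0 + 2 + 4 + 4 + 4 + 2 = 22
C has the highest total.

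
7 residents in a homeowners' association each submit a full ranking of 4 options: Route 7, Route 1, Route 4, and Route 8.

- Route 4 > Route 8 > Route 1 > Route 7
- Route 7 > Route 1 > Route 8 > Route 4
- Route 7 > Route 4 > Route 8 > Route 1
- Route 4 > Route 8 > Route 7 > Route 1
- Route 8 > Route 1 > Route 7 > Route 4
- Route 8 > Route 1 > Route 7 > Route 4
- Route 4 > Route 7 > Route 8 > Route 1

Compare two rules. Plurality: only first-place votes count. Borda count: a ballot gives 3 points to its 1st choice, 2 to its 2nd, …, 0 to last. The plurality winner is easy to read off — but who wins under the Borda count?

Plurality first-place counts: Route 7 2, Route 1 0, Route 4 3, Route 8 2 → Route 4.
Borda totals: Route 7 11, Route 1 7, Route 4 11, Route 8 13 → Route 8.

Route 8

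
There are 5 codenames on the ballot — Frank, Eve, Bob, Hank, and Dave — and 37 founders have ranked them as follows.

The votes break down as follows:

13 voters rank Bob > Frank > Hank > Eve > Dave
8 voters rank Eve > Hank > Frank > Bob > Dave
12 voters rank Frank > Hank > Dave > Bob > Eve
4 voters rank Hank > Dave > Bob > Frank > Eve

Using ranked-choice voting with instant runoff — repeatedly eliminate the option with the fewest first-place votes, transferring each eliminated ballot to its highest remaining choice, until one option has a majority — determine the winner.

Round 1: Bob 13, Frank 12, Eve 8, Hank 4, Dave 0. Dave has the fewest and is eliminated.
Round 2: Bob 13, Frank 12, Eve 8, Hank 4. Hank has the fewest and is eliminated.
Round 3: Bob 17, Frank 12, Eve 8. Eve has the fewest and is eliminated.
Round 4: Frank 20, Bob 17. Frank has a majority.

Frank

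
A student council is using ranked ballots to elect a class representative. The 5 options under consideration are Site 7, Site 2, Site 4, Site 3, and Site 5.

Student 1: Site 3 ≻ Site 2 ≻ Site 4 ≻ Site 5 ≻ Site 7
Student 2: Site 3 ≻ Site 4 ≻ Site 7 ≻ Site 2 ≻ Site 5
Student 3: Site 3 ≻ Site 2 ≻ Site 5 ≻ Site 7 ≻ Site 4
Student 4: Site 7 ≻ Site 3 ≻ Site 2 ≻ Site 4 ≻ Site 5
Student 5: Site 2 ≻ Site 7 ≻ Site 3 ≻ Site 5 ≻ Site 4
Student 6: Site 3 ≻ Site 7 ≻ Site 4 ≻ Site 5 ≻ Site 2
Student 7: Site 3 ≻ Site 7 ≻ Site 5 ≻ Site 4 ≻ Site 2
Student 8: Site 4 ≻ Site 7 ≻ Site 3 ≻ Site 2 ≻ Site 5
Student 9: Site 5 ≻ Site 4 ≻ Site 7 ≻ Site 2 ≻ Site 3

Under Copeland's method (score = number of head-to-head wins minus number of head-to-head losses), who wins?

Site 3

Pairwise results:
  Site 7 vs Site 2: Site 7 wins 6–3.
  Site 7 vs Site 4: Site 7 wins 5–4.
  Site 7 vs Site 3: Site 3 wins 5–4.
  Site 7 vs Site 5: Site 7 wins 6–3.
  Site 2 vs Site 4: Site 4 wins 5–4.
  Site 2 vs Site 3: Site 3 wins 7–2.
  Site 2 vs Site 5: Site 2 wins 6–3.
  Site 4 vs Site 3: Site 3 wins 7–2.
  Site 4 vs Site 5: Site 4 wins 5–4.
  Site 3 vs Site 5: Site 3 wins 8–1.
Copeland scores (wins − losses):
  Site 7: 3 − 1 = 2
  Site 2: 1 − 3 = -2
  Site 4: 2 − 2 = 0
  Site 3: 4 − 0 = 4
  Site 5: 0 − 4 = -4
Site 3 has the best Copeland score.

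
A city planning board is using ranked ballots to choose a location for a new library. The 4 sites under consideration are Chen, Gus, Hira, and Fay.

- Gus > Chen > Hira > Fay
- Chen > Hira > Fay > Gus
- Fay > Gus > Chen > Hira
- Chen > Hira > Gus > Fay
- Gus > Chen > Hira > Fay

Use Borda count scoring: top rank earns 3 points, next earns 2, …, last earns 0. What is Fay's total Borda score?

Borda scores:
  Chen: 2 + 3 + 1 + 3 + 2 = 11
  Gus: 3 + 0 + 2 + 1 + 3 = 9
  Hira: 1 + 2 + 0 + 2 + 1 = 6
  Fay: 0 + 1 + 3 + 0 + 0 = 4

4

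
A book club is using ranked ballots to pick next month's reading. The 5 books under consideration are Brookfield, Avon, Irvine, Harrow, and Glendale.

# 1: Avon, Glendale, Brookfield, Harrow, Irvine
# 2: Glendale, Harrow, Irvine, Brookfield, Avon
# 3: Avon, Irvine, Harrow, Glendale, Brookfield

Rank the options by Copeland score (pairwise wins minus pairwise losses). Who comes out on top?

Avon

Pairwise results:
  Brookfield vs Avon: Avon wins 2–1.
  Brookfield vs Irvine: Irvine wins 2–1.
  Brookfield vs Harrow: Harrow wins 2–1.
  Brookfield vs Glendale: Glendale wins 3–0.
  Avon vs Irvine: Avon wins 2–1.
  Avon vs Harrow: Avon wins 2–1.
  Avon vs Glendale: Avon wins 2–1.
  Irvine vs Harrow: Harrow wins 2–1.
  Irvine vs Glendale: Glendale wins 2–1.
  Harrow vs Glendale: Glendale wins 2–1.
Copeland scores (wins − losses):
  Brookfield: 0 − 4 = -4
  Avon: 4 − 0 = 4
  Irvine: 1 − 3 = -2
  Harrow: 2 − 2 = 0
  Glendale: 3 − 1 = 2
Avon has the best Copeland score.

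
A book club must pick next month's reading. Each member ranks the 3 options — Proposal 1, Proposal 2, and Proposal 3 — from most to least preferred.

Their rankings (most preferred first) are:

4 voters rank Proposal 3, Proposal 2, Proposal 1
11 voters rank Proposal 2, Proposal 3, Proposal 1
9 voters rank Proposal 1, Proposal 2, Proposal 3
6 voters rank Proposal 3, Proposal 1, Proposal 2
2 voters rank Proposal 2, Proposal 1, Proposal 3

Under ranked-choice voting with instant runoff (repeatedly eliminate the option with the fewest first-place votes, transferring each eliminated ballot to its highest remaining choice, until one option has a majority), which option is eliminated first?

Proposal 1

Round 1: Proposal 2 13, Proposal 3 10, Proposal 1 9. Proposal 1 has the fewest and is eliminated.
Round 2: Proposal 2 22, Proposal 3 10. Proposal 2 has a majority.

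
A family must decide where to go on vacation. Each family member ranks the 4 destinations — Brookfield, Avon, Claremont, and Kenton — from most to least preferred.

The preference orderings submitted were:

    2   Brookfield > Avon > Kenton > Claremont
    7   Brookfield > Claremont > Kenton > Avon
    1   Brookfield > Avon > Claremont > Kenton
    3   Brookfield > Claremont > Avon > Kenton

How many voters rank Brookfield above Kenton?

Ballots ranking Brookfield above Kenton: 2+7+1+3 = 13.
Ballots ranking Kenton above Brookfield: 0.
So 13 of 13 voters prefer Brookfield to Kenton.

13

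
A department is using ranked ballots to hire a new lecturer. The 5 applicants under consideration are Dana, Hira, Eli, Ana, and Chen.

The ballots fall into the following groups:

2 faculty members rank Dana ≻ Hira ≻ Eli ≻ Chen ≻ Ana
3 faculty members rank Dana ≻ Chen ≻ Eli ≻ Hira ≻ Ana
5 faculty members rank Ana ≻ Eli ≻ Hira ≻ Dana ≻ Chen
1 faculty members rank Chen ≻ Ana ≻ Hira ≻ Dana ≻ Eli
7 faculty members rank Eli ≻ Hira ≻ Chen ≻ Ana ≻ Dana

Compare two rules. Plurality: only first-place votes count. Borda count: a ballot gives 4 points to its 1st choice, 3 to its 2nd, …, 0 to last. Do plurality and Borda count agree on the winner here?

Yes

Plurality first-place counts: Dana 5, Hira 0, Eli 7, Ana 5, Chen 1 → Eli.
Borda totals: Dana 26, Hira 42, Eli 53, Ana 30, Chen 29 → Eli.
The two rules agree on Eli.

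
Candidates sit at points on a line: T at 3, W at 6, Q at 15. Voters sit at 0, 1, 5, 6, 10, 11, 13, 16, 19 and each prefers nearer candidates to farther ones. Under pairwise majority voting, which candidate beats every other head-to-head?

W

With single-peaked preferences on a line, the Condorcet winner is the candidate closest to the median voter.
The median voter (position 10) is closest to W at 6.
Check: W vs Q — voters closer to W: 5 of 9.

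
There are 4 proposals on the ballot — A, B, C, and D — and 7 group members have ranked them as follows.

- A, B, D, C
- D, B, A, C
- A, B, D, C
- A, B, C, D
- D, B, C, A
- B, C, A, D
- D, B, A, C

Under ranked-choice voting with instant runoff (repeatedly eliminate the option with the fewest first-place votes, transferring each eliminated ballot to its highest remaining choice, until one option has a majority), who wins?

Round 1: A 3, D 3, B 1, C 0. C has the fewest and is eliminated.
Round 2: A 3, D 3, B 1. B has the fewest and is eliminated.
Round 3: A 4, D 3. A has a majority.

A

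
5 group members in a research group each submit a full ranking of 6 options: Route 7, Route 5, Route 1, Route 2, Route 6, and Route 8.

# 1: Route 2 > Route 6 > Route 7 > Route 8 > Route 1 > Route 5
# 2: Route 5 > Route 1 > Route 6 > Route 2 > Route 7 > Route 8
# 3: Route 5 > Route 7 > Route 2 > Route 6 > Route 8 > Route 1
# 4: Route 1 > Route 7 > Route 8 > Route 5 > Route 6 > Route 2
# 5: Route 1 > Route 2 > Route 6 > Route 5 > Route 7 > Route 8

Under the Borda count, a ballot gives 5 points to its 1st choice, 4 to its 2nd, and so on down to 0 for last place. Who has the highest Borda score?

Route 1

Borda scores:
  Route 7: 3 + 1 + 4 + 4 + 1 = 13
  Route 5: 0 + 5 + 5 + 2 + 2 = 14
  Route 1: 1 + 4 + 0 + 5 + 5 = 15
  Route 2: 5 + 2 + 3 + 0 + 4 = 14
  Route 6: 4 + 3 + 2 + 1 + 3 = 13
  Route 8: 2 + 0 + 1 + 3 + 0 = 6
Route 1 has the highest total.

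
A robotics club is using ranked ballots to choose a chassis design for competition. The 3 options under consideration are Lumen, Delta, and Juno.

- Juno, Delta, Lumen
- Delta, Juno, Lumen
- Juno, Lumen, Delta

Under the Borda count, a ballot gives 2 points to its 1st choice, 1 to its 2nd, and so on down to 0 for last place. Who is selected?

Juno

Borda scores:
  Lumen: 0 + 0 + 1 = 1
  Delta: 1 + 2 + 0 = 3
  Juno: 2 + 1 + 2 = 5
Juno has the highest total.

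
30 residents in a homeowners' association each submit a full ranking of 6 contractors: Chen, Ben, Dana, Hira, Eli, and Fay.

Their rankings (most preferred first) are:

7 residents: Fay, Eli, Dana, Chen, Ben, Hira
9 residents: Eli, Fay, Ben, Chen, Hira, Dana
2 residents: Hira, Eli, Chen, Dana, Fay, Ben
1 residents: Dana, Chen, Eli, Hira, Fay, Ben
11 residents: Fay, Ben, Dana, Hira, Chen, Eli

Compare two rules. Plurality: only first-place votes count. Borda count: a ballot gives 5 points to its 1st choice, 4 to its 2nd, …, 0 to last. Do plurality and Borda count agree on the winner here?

Plurality first-place counts: Chen 0, Ben 0, Dana 1, Hira 2, Eli 9, Fay 18 → Fay.
Borda totals: Chen 53, Ben 78, Dana 63, Hira 43, Eli 84, Fay 129 → Fay.
The two rules agree on Fay.

Yes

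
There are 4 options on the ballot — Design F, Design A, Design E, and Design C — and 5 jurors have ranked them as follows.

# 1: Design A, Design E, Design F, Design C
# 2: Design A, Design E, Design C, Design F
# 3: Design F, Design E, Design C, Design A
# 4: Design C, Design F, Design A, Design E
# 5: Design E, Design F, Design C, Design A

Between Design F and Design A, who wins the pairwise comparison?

Ballots ranking Design F above Design A: 3.
Ballots ranking Design A above Design F: 2.
Design F wins the head-to-head, 3–2.

Design F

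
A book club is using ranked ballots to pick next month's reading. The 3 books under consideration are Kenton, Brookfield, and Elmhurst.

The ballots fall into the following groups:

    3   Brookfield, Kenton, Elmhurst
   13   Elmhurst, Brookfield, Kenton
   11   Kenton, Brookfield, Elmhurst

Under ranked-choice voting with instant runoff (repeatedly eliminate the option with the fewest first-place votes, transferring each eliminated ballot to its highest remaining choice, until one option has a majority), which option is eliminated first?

Round 1: Elmhurst 13, Kenton 11, Brookfield 3. Brookfield has the fewest and is eliminated.
Round 2: Kenton 14, Elmhurst 13. Kenton has a majority.

Brookfield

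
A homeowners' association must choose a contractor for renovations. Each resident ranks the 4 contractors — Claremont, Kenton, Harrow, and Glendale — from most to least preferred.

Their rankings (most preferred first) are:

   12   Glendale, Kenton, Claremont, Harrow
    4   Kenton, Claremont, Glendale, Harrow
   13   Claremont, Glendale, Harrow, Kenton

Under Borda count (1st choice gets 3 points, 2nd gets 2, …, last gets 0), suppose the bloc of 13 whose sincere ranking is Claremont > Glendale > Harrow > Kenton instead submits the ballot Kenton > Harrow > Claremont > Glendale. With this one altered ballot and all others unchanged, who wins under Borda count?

Borda totals with the altered ballot: Claremont 33, Kenton 75, Harrow 26, Glendale 40.
The switch changes the winner from Glendale to Kenton.

Kenton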